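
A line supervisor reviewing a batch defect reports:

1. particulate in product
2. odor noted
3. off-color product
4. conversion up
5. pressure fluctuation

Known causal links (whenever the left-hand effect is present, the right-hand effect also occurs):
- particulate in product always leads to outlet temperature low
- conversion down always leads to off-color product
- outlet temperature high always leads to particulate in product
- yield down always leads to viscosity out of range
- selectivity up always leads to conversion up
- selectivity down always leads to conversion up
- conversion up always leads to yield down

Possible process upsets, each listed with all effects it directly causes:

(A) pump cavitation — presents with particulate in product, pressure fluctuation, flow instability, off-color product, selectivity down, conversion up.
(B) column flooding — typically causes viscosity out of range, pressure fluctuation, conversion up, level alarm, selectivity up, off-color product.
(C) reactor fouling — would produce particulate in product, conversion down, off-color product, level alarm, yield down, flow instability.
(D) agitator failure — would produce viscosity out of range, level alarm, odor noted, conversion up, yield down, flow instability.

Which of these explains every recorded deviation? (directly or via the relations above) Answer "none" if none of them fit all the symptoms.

Per-candidate check:
(A) pump cavitation — particulate in product match; odor noted miss; off-color product match; conversion up match; pressure fluctuation match
(B) column flooding — particulate in product miss; odor noted miss; off-color product match; conversion up match; pressure fluctuation match
(C) reactor fouling — particulate in product match; odor noted miss; off-color product match; conversion up miss; pressure fluctuation miss
(D) agitator failure — particulate in product miss; odor noted match; off-color product miss; conversion up match; pressure fluctuation miss
No candidate is consistent with all observations.

none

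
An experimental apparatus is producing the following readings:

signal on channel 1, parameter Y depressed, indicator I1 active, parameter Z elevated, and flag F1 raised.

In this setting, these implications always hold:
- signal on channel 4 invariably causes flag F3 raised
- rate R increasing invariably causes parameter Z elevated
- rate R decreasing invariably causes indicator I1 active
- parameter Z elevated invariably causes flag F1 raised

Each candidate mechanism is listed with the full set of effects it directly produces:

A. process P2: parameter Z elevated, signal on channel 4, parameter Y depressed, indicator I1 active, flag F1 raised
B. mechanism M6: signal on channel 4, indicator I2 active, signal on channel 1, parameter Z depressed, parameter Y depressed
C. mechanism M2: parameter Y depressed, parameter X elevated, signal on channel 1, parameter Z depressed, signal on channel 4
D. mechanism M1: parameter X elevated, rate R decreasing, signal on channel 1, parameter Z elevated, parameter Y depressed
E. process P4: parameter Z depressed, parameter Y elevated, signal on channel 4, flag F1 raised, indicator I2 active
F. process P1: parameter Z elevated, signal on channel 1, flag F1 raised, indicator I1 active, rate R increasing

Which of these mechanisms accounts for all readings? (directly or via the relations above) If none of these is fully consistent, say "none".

Testing each hypothesis:
(A) process P2 — signal on channel 1 miss; parameter Y depressed match; indicator I1 active match; parameter Z elevated match; flag F1 raised match
(B) mechanism M6 — signal on channel 1 match; parameter Y depressed match; indicator I1 active miss; parameter Z elevated miss; flag F1 raised miss
(C) mechanism M2 — fails on indicator I1 active, parameter Z elevated, flag F1 raised (predicts parameter Z depressed, not parameter Z elevated)
(D) mechanism M1 — signal on channel 1 match; parameter Y depressed match; indicator I1 active match (through rate R decreasing → indicator I1 active); parameter Z elevated match; flag F1 raised match (through parameter Z elevated → flag F1 raised)
(E) process P4 — signal on channel 1 miss; parameter Y depressed miss; indicator I1 active miss; parameter Z elevated miss; flag F1 raised match
(F) process P1 — does not account for parameter Y depressed
(D) alone accounts for all the evidence.

D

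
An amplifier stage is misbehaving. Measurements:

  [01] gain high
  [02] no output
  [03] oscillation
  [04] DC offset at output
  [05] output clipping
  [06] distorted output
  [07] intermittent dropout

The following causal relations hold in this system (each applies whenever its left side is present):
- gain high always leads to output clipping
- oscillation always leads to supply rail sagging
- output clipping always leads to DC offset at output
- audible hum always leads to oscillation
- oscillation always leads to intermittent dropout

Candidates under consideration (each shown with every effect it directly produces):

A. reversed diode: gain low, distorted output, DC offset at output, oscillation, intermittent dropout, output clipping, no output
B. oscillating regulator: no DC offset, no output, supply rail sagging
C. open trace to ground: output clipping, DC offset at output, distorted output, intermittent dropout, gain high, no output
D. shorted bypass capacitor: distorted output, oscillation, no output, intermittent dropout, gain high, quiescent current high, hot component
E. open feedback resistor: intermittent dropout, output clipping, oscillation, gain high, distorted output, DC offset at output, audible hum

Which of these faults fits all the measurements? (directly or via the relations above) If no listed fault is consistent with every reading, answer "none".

Testing each hypothesis:
(A) reversed diode — gain high NO; no output yes; oscillation yes; DC offset at output yes; output clipping yes; distorted output yes; intermittent dropout yes
(B) oscillating regulator — fails on gain high, oscillation, DC offset at output, output clipping, distorted output, intermittent dropout (predicts no DC offset, not DC offset at output)
(C) open trace to ground — gain high yes; no output yes; oscillation NO; DC offset at output yes; output clipping yes; distorted output yes; intermittent dropout yes
(D) shorted bypass capacitor — accounts for every observation (DC offset at output through gain high → output clipping → DC offset at output)
(E) open feedback resistor — gain high yes; no output NO; oscillation yes; DC offset at output yes; output clipping yes; distorted output yes; intermittent dropout yes
(D) is the only candidate with no mismatches.

D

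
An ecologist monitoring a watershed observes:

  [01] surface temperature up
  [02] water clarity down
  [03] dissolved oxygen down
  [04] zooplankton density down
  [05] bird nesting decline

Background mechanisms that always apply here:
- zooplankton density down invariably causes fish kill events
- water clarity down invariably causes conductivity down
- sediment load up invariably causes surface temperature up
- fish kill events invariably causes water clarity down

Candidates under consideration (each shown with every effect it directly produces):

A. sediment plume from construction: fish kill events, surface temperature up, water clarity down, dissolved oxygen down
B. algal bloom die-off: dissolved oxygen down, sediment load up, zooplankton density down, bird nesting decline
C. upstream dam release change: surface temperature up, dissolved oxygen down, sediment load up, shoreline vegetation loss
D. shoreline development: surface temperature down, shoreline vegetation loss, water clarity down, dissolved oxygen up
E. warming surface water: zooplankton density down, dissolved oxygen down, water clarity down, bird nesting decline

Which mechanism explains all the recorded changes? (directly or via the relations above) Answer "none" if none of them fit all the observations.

Checking each candidate against the observations:
(A) sediment plume from construction — surface temperature up yes; water clarity down yes; dissolved oxygen down yes; zooplankton density down NO; bird nesting decline NO
(B) algal bloom die-off — surface temperature up yes (via sediment load up → surface temperature up); water clarity down yes (via zooplankton density down → fish kill events → water clarity down); dissolved oxygen down yes; zooplankton density down yes; bird nesting decline yes
(C) upstream dam release change — surface temperature up yes; water clarity down NO; dissolved oxygen down yes; zooplankton density down NO; bird nesting decline NO
(D) shoreline development — fails on surface temperature up, dissolved oxygen down, zooplankton density down, bird nesting decline (predicts surface temperature down, not surface temperature up; predicts dissolved oxygen up, not dissolved oxygen down)
(E) warming surface water — surface temperature up NO; water clarity down yes; dissolved oxygen down yes; zooplankton density down yes; bird nesting decline yes
Only (B) is consistent with every observation.

B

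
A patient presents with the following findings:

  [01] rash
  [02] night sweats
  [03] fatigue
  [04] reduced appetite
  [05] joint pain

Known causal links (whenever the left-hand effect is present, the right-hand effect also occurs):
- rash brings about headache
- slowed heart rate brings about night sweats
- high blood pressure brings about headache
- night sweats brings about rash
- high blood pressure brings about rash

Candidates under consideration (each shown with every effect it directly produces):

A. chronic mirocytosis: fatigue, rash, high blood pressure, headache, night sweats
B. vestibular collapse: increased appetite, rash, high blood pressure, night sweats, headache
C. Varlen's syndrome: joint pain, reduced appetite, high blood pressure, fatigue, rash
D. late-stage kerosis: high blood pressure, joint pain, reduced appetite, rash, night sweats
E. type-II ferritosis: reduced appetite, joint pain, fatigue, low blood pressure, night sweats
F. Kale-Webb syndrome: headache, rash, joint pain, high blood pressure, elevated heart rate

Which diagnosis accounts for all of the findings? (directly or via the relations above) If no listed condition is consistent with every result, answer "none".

E

Testing each hypothesis:
(A) chronic mirocytosis — rash match; night sweats match; fatigue match; reduced appetite miss; joint pain miss
(B) vestibular collapse — rash match; night sweats match; fatigue miss; reduced appetite miss; joint pain miss
(C) Varlen's syndrome — rash match; night sweats miss; fatigue match; reduced appetite match; joint pain match
(D) late-stage kerosis — rash match; night sweats match; fatigue miss; reduced appetite match; joint pain match
(E) type-II ferritosis — rash match (by night sweats → rash); night sweats match; fatigue match; reduced appetite match; joint pain match
(F) Kale-Webb syndrome — does not account for night sweats, fatigue, reduced appetite
(E) alone accounts for all the evidence.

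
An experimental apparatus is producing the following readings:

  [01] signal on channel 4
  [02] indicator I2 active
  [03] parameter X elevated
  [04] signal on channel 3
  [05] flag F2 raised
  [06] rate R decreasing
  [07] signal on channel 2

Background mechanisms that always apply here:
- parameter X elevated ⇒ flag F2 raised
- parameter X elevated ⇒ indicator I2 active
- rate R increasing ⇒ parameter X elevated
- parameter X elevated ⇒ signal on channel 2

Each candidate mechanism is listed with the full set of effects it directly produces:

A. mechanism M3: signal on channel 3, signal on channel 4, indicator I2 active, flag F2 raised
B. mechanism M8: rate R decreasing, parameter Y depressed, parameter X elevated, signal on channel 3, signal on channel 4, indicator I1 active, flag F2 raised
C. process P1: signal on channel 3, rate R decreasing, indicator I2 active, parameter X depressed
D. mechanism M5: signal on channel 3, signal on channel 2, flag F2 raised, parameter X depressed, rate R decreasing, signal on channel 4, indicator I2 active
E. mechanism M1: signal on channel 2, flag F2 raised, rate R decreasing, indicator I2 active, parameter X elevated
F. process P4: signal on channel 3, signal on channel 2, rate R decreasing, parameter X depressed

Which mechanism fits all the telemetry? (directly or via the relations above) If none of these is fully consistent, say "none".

Per-candidate check:
(A) mechanism M3 — signal on channel 4 yes; indicator I2 active yes; parameter X elevated NO; signal on channel 3 yes; flag F2 raised yes; rate R decreasing NO; signal on channel 2 NO
(B) mechanism M8 — accounts for every observation (indicator I2 active via parameter X elevated → indicator I2 active)
(C) process P1 — signal on channel 4 NO; indicator I2 active yes; parameter X elevated NO; signal on channel 3 yes; flag F2 raised NO; rate R decreasing yes; signal on channel 2 NO
(D) mechanism M5 — fails on parameter X elevated (predicts parameter X depressed, not parameter X elevated)
(E) mechanism M1 — signal on channel 4 NO; indicator I2 active yes; parameter X elevated yes; signal on channel 3 NO; flag F2 raised yes; rate R decreasing yes; signal on channel 2 yes
(F) process P4 — fails on signal on channel 4, indicator I2 active, parameter X elevated, flag F2 raised (predicts parameter X depressed, not parameter X elevated)
(B) is the only candidate with no mismatches.

B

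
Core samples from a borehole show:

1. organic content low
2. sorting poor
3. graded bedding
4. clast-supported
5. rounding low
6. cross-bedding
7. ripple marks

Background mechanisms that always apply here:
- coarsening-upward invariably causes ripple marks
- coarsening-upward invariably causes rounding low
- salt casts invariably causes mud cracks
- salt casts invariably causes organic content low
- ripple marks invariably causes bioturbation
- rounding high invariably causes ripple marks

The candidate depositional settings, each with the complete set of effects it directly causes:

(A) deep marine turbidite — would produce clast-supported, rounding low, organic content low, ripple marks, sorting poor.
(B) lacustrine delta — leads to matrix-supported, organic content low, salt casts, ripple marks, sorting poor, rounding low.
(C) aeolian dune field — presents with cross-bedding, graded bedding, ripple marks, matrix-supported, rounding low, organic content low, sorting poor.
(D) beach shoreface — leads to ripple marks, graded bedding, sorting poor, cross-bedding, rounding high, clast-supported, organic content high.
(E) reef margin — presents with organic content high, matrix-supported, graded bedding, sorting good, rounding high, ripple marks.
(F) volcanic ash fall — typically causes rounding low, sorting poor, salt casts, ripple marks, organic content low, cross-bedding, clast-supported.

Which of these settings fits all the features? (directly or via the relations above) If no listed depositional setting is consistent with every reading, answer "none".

For each candidate, compare predicted effects to what was observed:
(A) deep marine turbidite — organic content low match; sorting poor match; graded bedding miss; clast-supported match; rounding low match; cross-bedding miss; ripple marks match
(B) lacustrine delta — organic content low match; sorting poor match; graded bedding miss; clast-supported miss; rounding low match; cross-bedding miss; ripple marks match
(C) aeolian dune field — fails on clast-supported (predicts matrix-supported, not clast-supported)
(D) beach shoreface — organic content low miss; sorting poor match; graded bedding match; clast-supported match; rounding low miss; cross-bedding match; ripple marks match
(E) reef margin — organic content low miss; sorting poor miss; graded bedding match; clast-supported miss; rounding low miss; cross-bedding miss; ripple marks match
(F) volcanic ash fall — does not account for graded bedding
None of the listed candidates fits everything.

none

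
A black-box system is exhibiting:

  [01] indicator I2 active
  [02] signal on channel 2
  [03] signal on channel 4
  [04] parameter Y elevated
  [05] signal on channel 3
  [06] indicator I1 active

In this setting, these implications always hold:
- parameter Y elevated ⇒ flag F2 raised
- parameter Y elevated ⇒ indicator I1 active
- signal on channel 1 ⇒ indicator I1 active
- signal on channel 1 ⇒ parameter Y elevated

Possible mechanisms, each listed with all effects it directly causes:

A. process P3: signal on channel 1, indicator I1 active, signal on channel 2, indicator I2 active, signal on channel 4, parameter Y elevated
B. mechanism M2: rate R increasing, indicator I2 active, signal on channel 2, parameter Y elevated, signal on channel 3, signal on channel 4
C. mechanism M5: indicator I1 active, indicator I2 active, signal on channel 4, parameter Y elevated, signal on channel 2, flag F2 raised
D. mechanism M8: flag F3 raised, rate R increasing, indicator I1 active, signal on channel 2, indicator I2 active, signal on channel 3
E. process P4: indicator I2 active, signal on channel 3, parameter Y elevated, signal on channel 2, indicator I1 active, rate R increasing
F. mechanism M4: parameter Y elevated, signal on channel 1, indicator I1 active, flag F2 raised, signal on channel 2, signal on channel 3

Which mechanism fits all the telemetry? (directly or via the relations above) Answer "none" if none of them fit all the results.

Checking each candidate against the observations:
(A) process P3 — indicator I2 active yes; signal on channel 2 yes; signal on channel 4 yes; parameter Y elevated yes; signal on channel 3 NO; indicator I1 active yes
(B) mechanism M2 — accounts for every observation (indicator I1 active through parameter Y elevated → indicator I1 active)
(C) mechanism M5 — indicator I2 active yes; signal on channel 2 yes; signal on channel 4 yes; parameter Y elevated yes; signal on channel 3 NO; indicator I1 active yes
(D) mechanism M8 — indicator I2 active yes; signal on channel 2 yes; signal on channel 4 NO; parameter Y elevated NO; signal on channel 3 yes; indicator I1 active yes
(E) process P4 — indicator I2 active yes; signal on channel 2 yes; signal on channel 4 NO; parameter Y elevated yes; signal on channel 3 yes; indicator I1 active yes
(F) mechanism M4 — does not account for indicator I2 active, signal on channel 4
(B) alone accounts for all the evidence.

B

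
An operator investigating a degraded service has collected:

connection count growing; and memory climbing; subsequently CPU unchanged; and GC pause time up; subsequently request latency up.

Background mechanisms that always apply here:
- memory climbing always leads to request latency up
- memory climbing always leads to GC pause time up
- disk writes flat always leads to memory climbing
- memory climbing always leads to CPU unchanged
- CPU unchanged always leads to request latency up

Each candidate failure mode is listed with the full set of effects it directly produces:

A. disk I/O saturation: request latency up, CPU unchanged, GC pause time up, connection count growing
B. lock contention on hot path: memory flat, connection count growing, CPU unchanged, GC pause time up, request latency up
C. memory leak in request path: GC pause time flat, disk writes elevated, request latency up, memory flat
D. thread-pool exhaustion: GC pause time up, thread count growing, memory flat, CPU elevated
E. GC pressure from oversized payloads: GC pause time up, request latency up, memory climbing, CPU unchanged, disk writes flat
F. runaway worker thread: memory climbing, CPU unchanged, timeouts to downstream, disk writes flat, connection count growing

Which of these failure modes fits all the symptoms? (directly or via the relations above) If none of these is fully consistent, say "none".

For each candidate, compare predicted effects to what was observed:
(A) disk I/O saturation — does not account for memory climbing
(B) lock contention on hot path — fails on memory climbing (predicts memory flat, not memory climbing)
(C) memory leak in request path — connection count growing ✗; memory climbing ✗; CPU unchanged ✗; GC pause time up ✗; request latency up ✓
(D) thread-pool exhaustion — connection count growing ✗; memory climbing ✗; CPU unchanged ✗; GC pause time up ✓; request latency up ✗
(E) GC pressure from oversized payloads — connection count growing ✗; memory climbing ✓; CPU unchanged ✓; GC pause time up ✓; request latency up ✓
(F) runaway worker thread — accounts for every observation (GC pause time up via memory climbing → GC pause time up)
(F) is the only candidate with no mismatches.

F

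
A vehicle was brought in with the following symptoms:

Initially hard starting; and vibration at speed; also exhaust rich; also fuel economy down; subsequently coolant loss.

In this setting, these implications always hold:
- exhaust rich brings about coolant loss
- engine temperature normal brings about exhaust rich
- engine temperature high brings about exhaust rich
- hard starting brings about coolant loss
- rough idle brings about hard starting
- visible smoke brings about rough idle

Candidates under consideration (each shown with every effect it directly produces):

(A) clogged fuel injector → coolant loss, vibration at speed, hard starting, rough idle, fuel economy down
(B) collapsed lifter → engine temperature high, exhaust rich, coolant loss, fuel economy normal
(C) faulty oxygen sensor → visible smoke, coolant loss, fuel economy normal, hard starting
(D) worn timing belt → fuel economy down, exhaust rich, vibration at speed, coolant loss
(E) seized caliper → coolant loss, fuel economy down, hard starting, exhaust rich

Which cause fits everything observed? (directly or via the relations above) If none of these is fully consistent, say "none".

Checking each candidate against the observations:
(A) clogged fuel injector — hard starting yes; vibration at speed yes; exhaust rich NO; fuel economy down yes; coolant loss yes
(B) collapsed lifter — fails on hard starting, vibration at speed, fuel economy down (predicts fuel economy normal, not fuel economy down)
(C) faulty oxygen sensor — hard starting yes; vibration at speed NO; exhaust rich NO; fuel economy down NO; coolant loss yes
(D) worn timing belt — does not account for hard starting
(E) seized caliper — hard starting yes; vibration at speed NO; exhaust rich yes; fuel economy down yes; coolant loss yes
None of the listed candidates fits everything.

none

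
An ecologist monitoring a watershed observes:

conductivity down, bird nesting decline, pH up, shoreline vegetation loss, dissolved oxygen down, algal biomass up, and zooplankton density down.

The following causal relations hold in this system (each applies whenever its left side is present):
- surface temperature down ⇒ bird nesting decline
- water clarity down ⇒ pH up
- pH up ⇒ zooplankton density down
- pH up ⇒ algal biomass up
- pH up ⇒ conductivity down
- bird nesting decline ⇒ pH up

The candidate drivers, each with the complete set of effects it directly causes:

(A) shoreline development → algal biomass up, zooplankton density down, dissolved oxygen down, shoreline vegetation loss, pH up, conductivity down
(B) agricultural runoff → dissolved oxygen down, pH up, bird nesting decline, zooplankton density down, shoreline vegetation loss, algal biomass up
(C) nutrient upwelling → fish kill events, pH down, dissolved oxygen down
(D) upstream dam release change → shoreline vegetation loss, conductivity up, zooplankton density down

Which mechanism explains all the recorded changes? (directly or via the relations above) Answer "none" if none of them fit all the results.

Per-candidate check:
(A) shoreline development — does not account for bird nesting decline
(B) agricultural runoff — conductivity down yes (through pH up → conductivity down); bird nesting decline yes; pH up yes; shoreline vegetation loss yes; dissolved oxygen down yes; algal biomass up yes; zooplankton density down yes
(C) nutrient upwelling — fails on conductivity down, bird nesting decline, pH up, shoreline vegetation loss, algal biomass up, zooplankton density down (predicts pH down, not pH up)
(D) upstream dam release change — conductivity down NO; bird nesting decline NO; pH up NO; shoreline vegetation loss yes; dissolved oxygen down NO; algal biomass up NO; zooplankton density down yes
Only (B) is consistent with every observation.

B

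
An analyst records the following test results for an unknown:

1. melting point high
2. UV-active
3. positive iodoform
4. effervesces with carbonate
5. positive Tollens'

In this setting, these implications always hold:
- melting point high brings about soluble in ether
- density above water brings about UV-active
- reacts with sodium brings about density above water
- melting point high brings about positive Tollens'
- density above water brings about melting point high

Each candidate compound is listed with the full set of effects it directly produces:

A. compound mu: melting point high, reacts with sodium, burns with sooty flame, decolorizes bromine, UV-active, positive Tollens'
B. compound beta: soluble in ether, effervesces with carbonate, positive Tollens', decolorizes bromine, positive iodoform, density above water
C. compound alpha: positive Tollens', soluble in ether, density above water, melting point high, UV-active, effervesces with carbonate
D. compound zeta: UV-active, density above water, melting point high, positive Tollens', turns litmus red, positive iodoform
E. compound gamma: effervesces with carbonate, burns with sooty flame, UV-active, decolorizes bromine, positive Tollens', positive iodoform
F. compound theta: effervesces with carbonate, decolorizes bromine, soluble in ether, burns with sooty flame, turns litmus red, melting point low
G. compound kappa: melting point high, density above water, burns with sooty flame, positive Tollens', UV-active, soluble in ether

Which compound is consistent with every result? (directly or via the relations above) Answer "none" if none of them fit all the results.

B

Checking each candidate against the observations:
(A) compound mu — melting point high yes; UV-active yes; positive iodoform NO; effervesces with carbonate NO; positive Tollens' yes
(B) compound beta — accounts for every observation (melting point high by density above water → melting point high)
(C) compound alpha — melting point high yes; UV-active yes; positive iodoform NO; effervesces with carbonate yes; positive Tollens' yes
(D) compound zeta — melting point high yes; UV-active yes; positive iodoform yes; effervesces with carbonate NO; positive Tollens' yes
(E) compound gamma — melting point high NO; UV-active yes; positive iodoform yes; effervesces with carbonate yes; positive Tollens' yes
(F) compound theta — melting point high NO; UV-active NO; positive iodoform NO; effervesces with carbonate yes; positive Tollens' NO
(G) compound kappa — does not account for positive iodoform, effervesces with carbonate
(B) is the only candidate with no mismatches.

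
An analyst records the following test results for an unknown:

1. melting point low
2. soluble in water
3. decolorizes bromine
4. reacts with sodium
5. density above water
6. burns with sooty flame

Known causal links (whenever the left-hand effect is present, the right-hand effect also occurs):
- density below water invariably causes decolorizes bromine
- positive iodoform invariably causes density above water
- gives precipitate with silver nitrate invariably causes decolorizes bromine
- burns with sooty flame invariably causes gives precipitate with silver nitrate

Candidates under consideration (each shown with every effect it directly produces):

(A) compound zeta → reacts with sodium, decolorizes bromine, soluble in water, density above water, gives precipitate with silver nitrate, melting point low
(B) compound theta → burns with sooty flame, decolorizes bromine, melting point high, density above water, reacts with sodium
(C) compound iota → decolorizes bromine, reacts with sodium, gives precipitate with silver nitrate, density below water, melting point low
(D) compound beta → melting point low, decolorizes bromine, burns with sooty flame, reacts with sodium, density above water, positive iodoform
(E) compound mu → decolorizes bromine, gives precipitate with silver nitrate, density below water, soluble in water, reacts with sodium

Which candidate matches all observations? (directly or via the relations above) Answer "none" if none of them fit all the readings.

none

Per-candidate check:
(A) compound zeta — does not account for burns with sooty flame
(B) compound theta — fails on melting point low, soluble in water (predicts melting point high, not melting point low)
(C) compound iota — melting point low ✓; soluble in water ✗; decolorizes bromine ✓; reacts with sodium ✓; density above water ✗; burns with sooty flame ✗
(D) compound beta — does not account for soluble in water
(E) compound mu — fails on melting point low, density above water, burns with sooty flame (predicts density below water, not density above water)
No candidate is consistent with all observations.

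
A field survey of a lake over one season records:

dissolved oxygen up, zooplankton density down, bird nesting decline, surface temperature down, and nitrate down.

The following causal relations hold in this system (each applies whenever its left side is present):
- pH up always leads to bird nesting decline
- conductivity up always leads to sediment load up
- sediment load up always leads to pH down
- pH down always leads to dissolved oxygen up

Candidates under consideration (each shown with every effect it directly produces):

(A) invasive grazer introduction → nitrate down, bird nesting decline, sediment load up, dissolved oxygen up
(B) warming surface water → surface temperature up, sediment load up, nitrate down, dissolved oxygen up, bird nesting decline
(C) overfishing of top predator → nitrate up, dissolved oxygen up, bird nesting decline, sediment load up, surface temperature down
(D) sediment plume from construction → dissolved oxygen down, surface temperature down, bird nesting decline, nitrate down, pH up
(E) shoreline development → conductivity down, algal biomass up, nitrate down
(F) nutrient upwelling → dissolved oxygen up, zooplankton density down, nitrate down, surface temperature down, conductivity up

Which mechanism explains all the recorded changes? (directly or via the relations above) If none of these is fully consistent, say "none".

Checking each candidate against the observations:
(A) invasive grazer introduction — dissolved oxygen up ✓; zooplankton density down ✗; bird nesting decline ✓; surface temperature down ✗; nitrate down ✓
(B) warming surface water — fails on zooplankton density down, surface temperature down (predicts surface temperature up, not surface temperature down)
(C) overfishing of top predator — fails on zooplankton density down, nitrate down (predicts nitrate up, not nitrate down)
(D) sediment plume from construction — dissolved oxygen up ✗; zooplankton density down ✗; bird nesting decline ✓; surface temperature down ✓; nitrate down ✓
(E) shoreline development — dissolved oxygen up ✗; zooplankton density down ✗; bird nesting decline ✗; surface temperature down ✗; nitrate down ✓
(F) nutrient upwelling — dissolved oxygen up ✓; zooplankton density down ✓; bird nesting decline ✗; surface temperature down ✓; nitrate down ✓
Every candidate fails on at least one observation.

none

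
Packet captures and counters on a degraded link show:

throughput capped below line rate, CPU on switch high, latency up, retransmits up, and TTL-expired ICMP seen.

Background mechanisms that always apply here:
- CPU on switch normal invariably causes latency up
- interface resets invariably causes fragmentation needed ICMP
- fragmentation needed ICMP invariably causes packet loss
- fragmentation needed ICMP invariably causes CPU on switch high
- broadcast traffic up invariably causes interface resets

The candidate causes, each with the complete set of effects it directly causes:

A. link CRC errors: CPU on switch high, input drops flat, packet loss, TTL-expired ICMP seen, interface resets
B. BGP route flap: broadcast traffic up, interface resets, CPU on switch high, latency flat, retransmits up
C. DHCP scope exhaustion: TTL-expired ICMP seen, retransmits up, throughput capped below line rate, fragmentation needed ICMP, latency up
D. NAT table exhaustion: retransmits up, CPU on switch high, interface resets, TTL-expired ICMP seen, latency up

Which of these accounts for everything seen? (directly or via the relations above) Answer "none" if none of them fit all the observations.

C

Per-candidate check:
(A) link CRC errors — does not account for throughput capped below line rate, latency up, retransmits up
(B) BGP route flap — throughput capped below line rate miss; CPU on switch high match; latency up miss; retransmits up match; TTL-expired ICMP seen miss
(C) DHCP scope exhaustion — throughput capped below line rate match; CPU on switch high match (through fragmentation needed ICMP → CPU on switch high); latency up match; retransmits up match; TTL-expired ICMP seen match
(D) NAT table exhaustion — does not account for throughput capped below line rate
(C) alone accounts for all the evidence.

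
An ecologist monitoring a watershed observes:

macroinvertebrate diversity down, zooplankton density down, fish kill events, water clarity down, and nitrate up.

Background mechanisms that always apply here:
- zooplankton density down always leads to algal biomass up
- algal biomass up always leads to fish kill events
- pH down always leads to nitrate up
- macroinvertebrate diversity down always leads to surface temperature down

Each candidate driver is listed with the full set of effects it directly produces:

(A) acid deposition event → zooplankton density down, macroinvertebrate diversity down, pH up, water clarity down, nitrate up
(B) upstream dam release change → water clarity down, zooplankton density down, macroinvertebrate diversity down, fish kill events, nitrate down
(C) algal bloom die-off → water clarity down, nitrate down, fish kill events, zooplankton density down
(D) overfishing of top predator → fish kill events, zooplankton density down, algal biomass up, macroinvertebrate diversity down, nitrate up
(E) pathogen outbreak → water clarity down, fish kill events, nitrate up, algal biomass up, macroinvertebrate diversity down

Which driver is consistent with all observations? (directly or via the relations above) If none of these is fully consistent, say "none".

Checking each candidate against the observations:
(A) acid deposition event — accounts for every observation (fish kill events by zooplankton density down → algal biomass up → fish kill events)
(B) upstream dam release change — macroinvertebrate diversity down yes; zooplankton density down yes; fish kill events yes; water clarity down yes; nitrate up NO
(C) algal bloom die-off — fails on macroinvertebrate diversity down, nitrate up (predicts nitrate down, not nitrate up)
(D) overfishing of top predator — macroinvertebrate diversity down yes; zooplankton density down yes; fish kill events yes; water clarity down NO; nitrate up yes
(E) pathogen outbreak — macroinvertebrate diversity down yes; zooplankton density down NO; fish kill events yes; water clarity down yes; nitrate up yes
(A) alone accounts for all the evidence.

A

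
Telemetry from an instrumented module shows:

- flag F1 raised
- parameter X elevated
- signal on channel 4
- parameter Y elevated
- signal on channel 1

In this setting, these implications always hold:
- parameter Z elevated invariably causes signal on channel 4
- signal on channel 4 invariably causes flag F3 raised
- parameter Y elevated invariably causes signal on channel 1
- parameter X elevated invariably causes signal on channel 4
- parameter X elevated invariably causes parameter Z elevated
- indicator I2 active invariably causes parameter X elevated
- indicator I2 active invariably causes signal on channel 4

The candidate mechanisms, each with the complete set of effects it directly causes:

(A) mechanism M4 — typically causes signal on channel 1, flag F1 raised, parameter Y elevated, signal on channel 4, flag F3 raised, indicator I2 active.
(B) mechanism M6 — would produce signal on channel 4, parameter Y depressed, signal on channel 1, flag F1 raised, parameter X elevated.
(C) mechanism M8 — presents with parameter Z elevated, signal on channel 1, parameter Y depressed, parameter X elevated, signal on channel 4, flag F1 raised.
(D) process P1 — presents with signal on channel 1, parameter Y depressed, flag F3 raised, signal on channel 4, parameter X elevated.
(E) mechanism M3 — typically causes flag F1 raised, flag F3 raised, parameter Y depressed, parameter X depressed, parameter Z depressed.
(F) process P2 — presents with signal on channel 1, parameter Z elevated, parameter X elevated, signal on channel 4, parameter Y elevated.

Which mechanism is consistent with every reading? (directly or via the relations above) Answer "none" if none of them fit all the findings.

A

For each candidate, compare predicted effects to what was observed:
(A) mechanism M4 — flag F1 raised match; parameter X elevated match (by indicator I2 active → parameter X elevated); signal on channel 4 match; parameter Y elevated match; signal on channel 1 match
(B) mechanism M6 — fails on parameter Y elevated (predicts parameter Y depressed, not parameter Y elevated)
(C) mechanism M8 — flag F1 raised match; parameter X elevated match; signal on channel 4 match; parameter Y elevated miss; signal on channel 1 match
(D) process P1 — fails on flag F1 raised, parameter Y elevated (predicts parameter Y depressed, not parameter Y elevated)
(E) mechanism M3 — flag F1 raised match; parameter X elevated miss; signal on channel 4 miss; parameter Y elevated miss; signal on channel 1 miss
(F) process P2 — flag F1 raised miss; parameter X elevated match; signal on channel 4 match; parameter Y elevated match; signal on channel 1 match
(A) alone accounts for all the evidence.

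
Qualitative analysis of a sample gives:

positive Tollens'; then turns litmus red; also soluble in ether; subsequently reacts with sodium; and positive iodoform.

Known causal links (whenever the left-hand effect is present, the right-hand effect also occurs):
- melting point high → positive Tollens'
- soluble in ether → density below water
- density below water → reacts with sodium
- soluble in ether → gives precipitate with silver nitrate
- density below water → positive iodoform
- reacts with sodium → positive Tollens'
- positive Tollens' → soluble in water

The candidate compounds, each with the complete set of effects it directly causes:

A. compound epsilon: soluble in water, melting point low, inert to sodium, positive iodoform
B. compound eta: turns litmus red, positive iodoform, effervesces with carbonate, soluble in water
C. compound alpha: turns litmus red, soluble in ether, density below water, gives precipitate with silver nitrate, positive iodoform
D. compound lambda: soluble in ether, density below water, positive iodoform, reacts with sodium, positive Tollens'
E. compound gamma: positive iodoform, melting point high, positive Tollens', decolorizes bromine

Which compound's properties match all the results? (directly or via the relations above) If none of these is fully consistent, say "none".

Testing each hypothesis:
(A) compound epsilon — positive Tollens' ✗; turns litmus red ✗; soluble in ether ✗; reacts with sodium ✗; positive iodoform ✓
(B) compound eta — does not account for positive Tollens', soluble in ether, reacts with sodium
(C) compound alpha — accounts for every observation (positive Tollens' by density below water → reacts with sodium → positive Tollens')
(D) compound lambda — positive Tollens' ✓; turns litmus red ✗; soluble in ether ✓; reacts with sodium ✓; positive iodoform ✓
(E) compound gamma — does not account for turns litmus red, soluble in ether, reacts with sodium
(C) alone accounts for all the evidence.

C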